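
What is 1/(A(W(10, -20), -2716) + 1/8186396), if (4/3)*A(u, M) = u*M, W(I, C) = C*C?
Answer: -8186396/6670275460799 ≈ -1.2273e-6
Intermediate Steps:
W(I, C) = C²
A(u, M) = 3*M*u/4 (A(u, M) = 3*(u*M)/4 = 3*(M*u)/4 = 3*M*u/4)
1/(A(W(10, -20), -2716) + 1/8186396) = 1/((¾)*(-2716)*(-20)² + 1/8186396) = 1/((¾)*(-2716)*400 + 1/8186396) = 1/(-814800 + 1/8186396) = 1/(-6670275460799/8186396) = -8186396/6670275460799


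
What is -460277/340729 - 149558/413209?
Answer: -241149346675/140792289361 ≈ -1.7128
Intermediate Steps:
-460277/340729 - 149558/413209 = -241149346675/140792289361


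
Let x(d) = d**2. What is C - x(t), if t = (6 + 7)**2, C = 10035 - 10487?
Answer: -29013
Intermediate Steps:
C = -452
t = 169 (t = 13**2 = 169)
C - x(t) = -452 - 1*169**2 = -452 - 1*28561 = -452 - 28561 = -29013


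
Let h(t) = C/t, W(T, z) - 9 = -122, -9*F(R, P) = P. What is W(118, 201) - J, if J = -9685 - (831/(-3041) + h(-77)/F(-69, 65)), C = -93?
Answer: 145681097788/15220205 ≈ 9571.6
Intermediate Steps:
F(R, P) = -P/9
W(T, z) = -113 (W(T, z) = 9 - 122 = -113)
h(t) = -93/t
J = -147400980953/15220205 (J = -9685 - (831/(-3041) + (-93/(-77))/((-⅑*65))) = -9685 - (831*(-1/3041) + (-93*(-1/77))/(-65/9)) = -9685 - (-831/3041 + (93/77)*(-9/65)) = -9685 - (-831/3041 - 837/5005) = -9685 - 1*(-6704472/15220205) = -9685 + 6704472/15220205 = -147400980953/15220205 ≈ -9684.6)
W(118, 201) - J = -113 - 1*(-147400980953/15220205) = -113 + 147400980953/15220205 = 145681097788/15220205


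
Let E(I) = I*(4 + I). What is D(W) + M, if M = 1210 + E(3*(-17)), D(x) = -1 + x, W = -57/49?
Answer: 176637/49 ≈ 3604.8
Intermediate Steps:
W = -57/49 (W = -57*1/49 = -57/49 ≈ -1.1633)
M = 3607 (M = 1210 + (3*(-17))*(4 + 3*(-17)) = 1210 - 51*(4 - 51) = 1210 - 51*(-47) = 1210 + 2397 = 3607)
D(W) + M = (-1 - 57/49) + 3607 = -106/49 + 3607 = 176637/49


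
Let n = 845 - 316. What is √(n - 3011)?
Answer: I*√2482 ≈ 49.82*I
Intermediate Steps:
n = 529
√(n - 3011) = √(529 - 3011) = √(-2482) = I*√2482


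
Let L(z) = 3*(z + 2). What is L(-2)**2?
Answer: 0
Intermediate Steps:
L(z) = 6 + 3*z (L(z) = 3*(2 + z) = 6 + 3*z)
L(-2)**2 = (6 + 3*(-2))**2 = (6 - 6)**2 = 0**2 = 0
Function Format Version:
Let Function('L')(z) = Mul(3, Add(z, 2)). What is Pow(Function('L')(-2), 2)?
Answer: 0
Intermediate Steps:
Function('L')(z) = Add(6, Mul(3, z)) (Function('L')(z) = Mul(3, Add(2, z)) = Add(6, Mul(3, z)))
Pow(Function('L')(-2), 2) = Pow(Add(6, Mul(3, -2)), 2) = Pow(Add(6, -6), 2) = Pow(0, 2) = 0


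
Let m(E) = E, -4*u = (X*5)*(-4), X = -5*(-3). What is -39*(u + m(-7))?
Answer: -2652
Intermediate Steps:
X = 15
u = 75 (u = -15*5*(-4)/4 = -75*(-4)/4 = -¼*(-300) = 75)
-39*(u + m(-7)) = -39*(75 - 7) = -39*68 = -2652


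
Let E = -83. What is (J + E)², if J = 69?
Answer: 196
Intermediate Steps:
(J + E)² = (69 - 83)² = (-14)² = 196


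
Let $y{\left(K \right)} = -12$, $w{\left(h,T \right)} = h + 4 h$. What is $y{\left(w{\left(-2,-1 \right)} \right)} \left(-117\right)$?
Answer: $1404$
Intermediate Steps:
$w{\left(h,T \right)} = 5 h$
$y{\left(w{\left(-2,-1 \right)} \right)} \left(-117\right) = \left(-12\right) \left(-117\right) = 1404$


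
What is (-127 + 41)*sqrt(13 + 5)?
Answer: -258*sqrt(2) ≈ -364.87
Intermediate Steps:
(-127 + 41)*sqrt(13 + 5) = -258*sqrt(2)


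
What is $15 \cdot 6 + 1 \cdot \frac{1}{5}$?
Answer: $\frac{451}{5} \approx 90.2$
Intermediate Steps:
$15 \cdot 6 + 1 \cdot \frac{1}{5} = 90 + 1 \cdot \frac{1}{5} = 90 + \frac{1}{5} = \frac{451}{5}$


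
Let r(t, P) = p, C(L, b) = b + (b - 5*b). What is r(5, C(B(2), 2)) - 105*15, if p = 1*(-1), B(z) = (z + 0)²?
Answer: -1576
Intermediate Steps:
B(z) = z²
p = -1
C(L, b) = -3*b (C(L, b) = b - 4*b = -3*b)
r(t, P) = -1
r(5, C(B(2), 2)) - 105*15 = -1 - 105*15 = -1 - 1575 = -1576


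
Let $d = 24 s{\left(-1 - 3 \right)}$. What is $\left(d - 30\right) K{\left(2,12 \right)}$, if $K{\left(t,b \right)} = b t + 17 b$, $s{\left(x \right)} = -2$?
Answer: $-17784$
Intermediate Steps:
$d = -48$ ($d = 24 \left(-2\right) = -48$)
$K{\left(t,b \right)} = 17 b + b t$
$\left(d - 30\right) K{\left(2,12 \right)} = \left(-48 - 30\right) 12 \left(17 + 2\right) = \left(-48 - 30\right) 12 \cdot 19 = \left(-48 - 30\right) 228 = \left(-78\right) 228 = -17784$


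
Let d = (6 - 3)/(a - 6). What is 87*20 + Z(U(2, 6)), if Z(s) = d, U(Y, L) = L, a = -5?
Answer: 19137/11 ≈ 1739.7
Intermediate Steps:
d = -3/11 (d = (6 - 3)/(-5 - 6) = 3/(-11) = 3*(-1/11) = -3/11 ≈ -0.27273)
Z(s) = -3/11
87*20 + Z(U(2, 6)) = 87*20 - 3/11 = 1740 - 3/11 = 19137/11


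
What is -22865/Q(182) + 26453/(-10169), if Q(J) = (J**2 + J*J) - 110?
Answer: -1982062699/672557322 ≈ -2.9471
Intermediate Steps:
Q(J) = -110 + 2*J**2 (Q(J) = (J**2 + J**2) - 110 = 2*J**2 - 110 = -110 + 2*J**2)
-22865/Q(182) + 26453/(-10169) = -22865/(-110 + 2*182**2) + 26453/(-10169) = -22865/(-110 + 2*33124) + 26453*(-1/10169) = -22865/(-110 + 66248) - 26453/10169 = -22865/66138 - 26453/10169 = -1982062699/672557322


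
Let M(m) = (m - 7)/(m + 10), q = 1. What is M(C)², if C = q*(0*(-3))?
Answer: 49/100 ≈ 0.49000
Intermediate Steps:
C = 0 (C = 1*(0*(-3)) = 1*0 = 0)
M(m) = (-7 + m)/(10 + m)
M(C)² = ((-7 + 0)/(10 + 0))² = (-7/10)² = 49/100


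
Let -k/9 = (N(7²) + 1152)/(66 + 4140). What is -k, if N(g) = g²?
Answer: 10659/1402 ≈ 7.6027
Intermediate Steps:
k = -10659/1402 (k = -9*((7²)² + 1152)/(66 + 4140) = -9*(49² + 1152)/4206 = -9*(2401 + 1152)/4206 = -31977/4206 = -9*3553/4206 = -10659/1402 ≈ -7.6027)
-k = -1*(-10659/1402) = 10659/1402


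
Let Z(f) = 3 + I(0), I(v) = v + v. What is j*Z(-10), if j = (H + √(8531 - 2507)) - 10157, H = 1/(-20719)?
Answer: -631328652/20719 + 6*√1506 ≈ -30238.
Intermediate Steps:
I(v) = 2*v
Z(f) = 3 (Z(f) = 3 + 2*0 = 3 + 0 = 3)
H = -1/20719 ≈ -4.8265e-5
j = -210442884/20719 + 2*√1506 (j = (-1/20719 + √(8531 - 2507)) - 10157 = (-1/20719 + √6024) - 10157 = (-1/20719 + 2*√1506) - 10157 = -210442884/20719 + 2*√1506 ≈ -10079.)
j*Z(-10) = (-210442884/20719 + 2*√1506)*3 = -631328652/20719 + 6*√1506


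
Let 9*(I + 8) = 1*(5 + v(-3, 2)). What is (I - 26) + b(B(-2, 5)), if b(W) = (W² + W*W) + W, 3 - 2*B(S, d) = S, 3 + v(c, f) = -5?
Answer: -58/3 ≈ -19.333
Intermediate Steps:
v(c, f) = -8 (v(c, f) = -3 - 5 = -8)
B(S, d) = 3/2 - S/2
I = -25/3 (I = -8 + (1*(5 - 8))/9 = -8 + (1*(-3))/9 = -8 + (⅑)*(-3) = -8 - ⅓ = -25/3 ≈ -8.3333)
b(W) = W + 2*W² (b(W) = (W² + W²) + W = 2*W² + W = W + 2*W²)
(I - 26) + b(B(-2, 5)) = (-25/3 - 26) + (3/2 - ½*(-2))*(1 + 2*(3/2 - ½*(-2))) = -103/3 + (3/2 + 1)*(1 + 2*(3/2 + 1)) = -103/3 + 5*(1 + 2*(5/2))/2 = -103/3 + 5*(1 + 5)/2 = -103/3 + (5/2)*6 = -103/3 + 15 = -58/3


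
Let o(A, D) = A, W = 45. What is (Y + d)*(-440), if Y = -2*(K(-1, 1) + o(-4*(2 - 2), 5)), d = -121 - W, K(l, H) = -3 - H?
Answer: 69520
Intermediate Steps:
d = -166 (d = -121 - 1*45 = -121 - 45 = -166)
Y = 8 (Y = -2*((-3 - 1*1) - 4*(2 - 2)) = -2*((-3 - 1) - 4*0) = -2*(-4 + 0) = -2*(-4) = 8)
(Y + d)*(-440) = (8 - 166)*(-440) = -158*(-440) = 69520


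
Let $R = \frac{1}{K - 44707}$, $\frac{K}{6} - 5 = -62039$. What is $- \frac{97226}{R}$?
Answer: $40534588886$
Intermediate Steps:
$K = -372204$ ($K = 30 + 6 \left(-62039\right) = 30 - 372234 = -372204$)
$R = - \frac{1}{416911}$ ($R = \frac{1}{-372204 - 44707} = \frac{1}{-416911} = - \frac{1}{416911} \approx -2.3986 \cdot 10^{-6}$)
$- \frac{97226}{R} = - \frac{97226}{- \frac{1}{416911}} = \left(-97226\right) \left(-416911\right) = 40534588886$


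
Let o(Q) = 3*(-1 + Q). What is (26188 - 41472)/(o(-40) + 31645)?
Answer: -7642/15761 ≈ -0.48487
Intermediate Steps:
o(Q) = -3 + 3*Q
(26188 - 41472)/(o(-40) + 31645) = (26188 - 41472)/((-3 + 3*(-40)) + 31645) = -15284/((-3 - 120) + 31645) = -15284/(-123 + 31645) = -15284/31522 = -15284*1/31522 = -7642/15761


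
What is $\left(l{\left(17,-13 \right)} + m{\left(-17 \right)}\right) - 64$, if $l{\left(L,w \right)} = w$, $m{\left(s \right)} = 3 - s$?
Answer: $-57$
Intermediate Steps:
$\left(l{\left(17,-13 \right)} + m{\left(-17 \right)}\right) - 64 = \left(-13 + \left(3 - -17\right)\right) - 64 = \left(-13 + \left(3 + 17\right)\right) - 64 = \left(-13 + 20\right) - 64 = 7 - 64 = -57$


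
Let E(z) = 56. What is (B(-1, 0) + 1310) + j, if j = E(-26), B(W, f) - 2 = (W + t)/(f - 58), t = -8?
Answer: 79353/58 ≈ 1368.2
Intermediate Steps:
B(W, f) = 2 + (-8 + W)/(-58 + f) (B(W, f) = 2 + (W - 8)/(f - 58) = 2 + (-8 + W)/(-58 + f))
j = 56
(B(-1, 0) + 1310) + j = ((-124 - 1 + 2*0)/(-58 + 0) + 1310) + 56 = ((-124 - 1 + 0)/(-58) + 1310) + 56 = (-1/58*(-125) + 1310) + 56 = (125/58 + 1310) + 56 = 76105/58 + 56 = 79353/58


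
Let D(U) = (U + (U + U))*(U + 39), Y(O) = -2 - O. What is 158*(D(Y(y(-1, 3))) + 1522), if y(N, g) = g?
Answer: 159896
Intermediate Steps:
D(U) = 3*U*(39 + U) (D(U) = (U + 2*U)*(39 + U) = (3*U)*(39 + U) = 3*U*(39 + U))
158*(D(Y(y(-1, 3))) + 1522) = 158*(3*(-2 - 1*3)*(39 + (-2 - 1*3)) + 1522) = 158*(3*(-2 - 3)*(39 + (-2 - 3)) + 1522) = 158*(3*(-5)*(39 - 5) + 1522) = 158*(3*(-5)*34 + 1522) = 158*(-510 + 1522) = 158*1012 = 159896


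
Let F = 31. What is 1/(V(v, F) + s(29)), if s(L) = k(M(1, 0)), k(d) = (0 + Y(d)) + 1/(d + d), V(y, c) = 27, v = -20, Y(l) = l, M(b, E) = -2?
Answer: 4/99 ≈ 0.040404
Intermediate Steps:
k(d) = d + 1/(2*d) (k(d) = (0 + d) + 1/(d + d) = d + 1/(2*d))
s(L) = -9/4 (s(L) = -2 + (1/2)/(-2) = -2 + (1/2)*(-1/2) = -2 - 1/4 = -9/4)
1/(V(v, F) + s(29)) = 1/(27 - 9/4) = 1/(99/4) = 4/99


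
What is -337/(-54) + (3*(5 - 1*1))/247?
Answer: 83887/13338 ≈ 6.2893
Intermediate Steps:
-337/(-54) + (3*(5 - 1*1))/247 = -337*(-1/54) + (3*(5 - 1))*(1/247) = 337/54 + (3*4)*(1/247) = 337/54 + 12*(1/247) = 337/54 + 12/247 = 83887/13338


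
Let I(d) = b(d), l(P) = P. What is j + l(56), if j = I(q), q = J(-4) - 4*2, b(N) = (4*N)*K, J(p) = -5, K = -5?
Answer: 316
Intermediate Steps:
b(N) = -20*N (b(N) = (4*N)*(-5) = -20*N)
q = -13 (q = -5 - 4*2 = -5 - 8 = -13)
I(d) = -20*d
j = 260 (j = -20*(-13) = 260)
j + l(56) = 260 + 56 = 316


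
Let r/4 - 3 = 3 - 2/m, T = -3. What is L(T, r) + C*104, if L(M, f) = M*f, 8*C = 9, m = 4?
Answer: 51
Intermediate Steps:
r = 22 (r = 12 + 4*(3 - 2/4) = 12 + 4*(3 + (1/4)*(-2)) = 12 + 4*(3 - 1/2) = 12 + 4*(5/2) = 12 + 10 = 22)
C = 9/8 (C = (1/8)*9 = 9/8 ≈ 1.1250)
L(T, r) + C*104 = -3*22 + (9/8)*104 = -66 + 117 = 51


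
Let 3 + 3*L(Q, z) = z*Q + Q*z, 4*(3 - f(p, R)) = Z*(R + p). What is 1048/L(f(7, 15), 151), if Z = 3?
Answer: -131/170 ≈ -0.77059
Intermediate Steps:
f(p, R) = 3 - 3*R/4 - 3*p/4 (f(p, R) = 3 - 3*(R + p)/4 = 3 - (3*R + 3*p)/4 = 3 + (-3*R/4 - 3*p/4) = 3 - 3*R/4 - 3*p/4)
L(Q, z) = -1 + 2*Q*z/3 (L(Q, z) = -1 + (z*Q + Q*z)/3 = -1 + (Q*z + Q*z)/3 = -1 + (2*Q*z)/3 = -1 + 2*Q*z/3)
1048/L(f(7, 15), 151) = 1048/(-1 + (⅔)*(3 - ¾*15 - ¾*7)*151) = 1048/(-1 + (⅔)*(3 - 45/4 - 21/4)*151) = 1048/(-1 + (⅔)*(-27/2)*151) = 1048/(-1 - 1359) = 1048/(-1360) = 1048*(-1/1360) = -131/170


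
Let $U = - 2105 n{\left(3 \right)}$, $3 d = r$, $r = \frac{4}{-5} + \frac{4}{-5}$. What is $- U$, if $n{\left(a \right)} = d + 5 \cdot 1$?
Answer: $\frac{28207}{3} \approx 9402.3$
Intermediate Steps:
$r = - \frac{8}{5}$ ($r = 4 \left(- \frac{1}{5}\right) + 4 \left(- \frac{1}{5}\right) = - \frac{4}{5} - \frac{4}{5} = - \frac{8}{5} \approx -1.6$)
$d = - \frac{8}{15}$ ($d = \frac{1}{3} \left(- \frac{8}{5}\right) = - \frac{8}{15} \approx -0.53333$)
$n{\left(a \right)} = \frac{67}{15}$ ($n{\left(a \right)} = - \frac{8}{15} + 5 \cdot 1 = - \frac{8}{15} + 5 = \frac{67}{15}$)
$U = - \frac{28207}{3}$ ($U = \left(-2105\right) \frac{67}{15} = - \frac{28207}{3} \approx -9402.3$)
$- U = \left(-1\right) \left(- \frac{28207}{3}\right) = \frac{28207}{3}$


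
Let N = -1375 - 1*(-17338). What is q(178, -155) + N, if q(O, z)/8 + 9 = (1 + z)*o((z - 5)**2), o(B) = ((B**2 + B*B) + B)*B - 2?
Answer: -41339867627501645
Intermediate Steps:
N = 15963 (N = -1375 + 17338 = 15963)
o(B) = -2 + B*(B + 2*B**2) (o(B) = ((B**2 + B**2) + B)*B - 2 = (2*B**2 + B)*B - 2 = (B + 2*B**2)*B - 2 = B*(B + 2*B**2) - 2 = -2 + B*(B + 2*B**2))
q(O, z) = -72 + 8*(1 + z)*(-2 + (-5 + z)**4 + 2*(-5 + z)**6) (q(O, z) = -72 + 8*((1 + z)*(-2 + ((z - 5)**2)**2 + 2*((z - 5)**2)**3)) = -72 + 8*((1 + z)*(-2 + ((-5 + z)**2)**2 + 2*((-5 + z)**2)**3)) = -72 + 8*((1 + z)*(-2 + (-5 + z)**4 + 2*(-5 + z)**6)) = -72 + 8*(1 + z)*(-2 + (-5 + z)**4 + 2*(-5 + z)**6))
q(178, -155) + N = (-88 + 8*(-5 - 155)**4 + 16*(-5 - 155)**6 + 8*(-155)*(-2 + (-5 - 155)**4 + 2*(-5 - 155)**6)) + 15963 = (-88 + 8*(-160)**4 + 16*(-160)**6 + 8*(-155)*(-2 + (-160)**4 + 2*(-160)**6)) + 15963 = (-88 + 8*655360000 + 16*16777216000000 + 8*(-155)*(-2 + 655360000 + 2*16777216000000)) + 15963 = (-88 + 5242880000 + 268435456000000 + 8*(-155)*(-2 + 655360000 + 33554432000000)) + 15963 = (-88 + 5242880000 + 268435456000000 + 8*(-155)*33555087359998) + 15963 = (-88 + 5242880000 + 268435456000000 - 41608308326397520) + 15963 = -41339867627517608 + 15963 = -41339867627501645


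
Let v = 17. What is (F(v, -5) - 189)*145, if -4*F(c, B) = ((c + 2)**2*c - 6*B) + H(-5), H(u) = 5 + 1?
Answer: -1004705/4 ≈ -2.5118e+5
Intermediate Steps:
H(u) = 6
F(c, B) = -3/2 + 3*B/2 - c*(2 + c)**2/4 (F(c, B) = -(((c + 2)**2*c - 6*B) + 6)/4 = -(((2 + c)**2*c - 6*B) + 6)/4 = -((c*(2 + c)**2 - 6*B) + 6)/4 = -((-6*B + c*(2 + c)**2) + 6)/4 = -(6 - 6*B + c*(2 + c)**2)/4 = -3/2 + 3*B/2 - c*(2 + c)**2/4)
(F(v, -5) - 189)*145 = ((-3/2 + (3/2)*(-5) - 1/4*17*(2 + 17)**2) - 189)*145 = ((-3/2 - 15/2 - 1/4*17*19**2) - 189)*145 = ((-3/2 - 15/2 - 1/4*17*361) - 189)*145 = ((-3/2 - 15/2 - 6137/4) - 189)*145 = (-6173/4 - 189)*145 = -6929/4*145 = -1004705/4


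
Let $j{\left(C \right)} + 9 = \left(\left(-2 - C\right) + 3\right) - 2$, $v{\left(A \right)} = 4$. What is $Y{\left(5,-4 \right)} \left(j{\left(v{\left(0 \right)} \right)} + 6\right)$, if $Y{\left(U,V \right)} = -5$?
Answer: $40$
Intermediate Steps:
$j{\left(C \right)} = -10 - C$ ($j{\left(C \right)} = -9 + \left(\left(\left(-2 - C\right) + 3\right) - 2\right) = -9 - \left(1 + C\right) = -10 - C$)
$Y{\left(5,-4 \right)} \left(j{\left(v{\left(0 \right)} \right)} + 6\right) = - 5 \left(\left(-10 - 4\right) + 6\right) = - 5 \left(-14 + 6\right) = \left(-5\right) \left(-8\right) = 40$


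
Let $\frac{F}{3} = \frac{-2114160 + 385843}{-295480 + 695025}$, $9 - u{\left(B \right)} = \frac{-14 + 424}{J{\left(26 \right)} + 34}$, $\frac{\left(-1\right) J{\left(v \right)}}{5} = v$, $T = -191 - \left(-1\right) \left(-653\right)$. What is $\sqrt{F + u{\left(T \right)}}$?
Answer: $\frac{\sqrt{6751332014295}}{4794540} \approx 0.54194$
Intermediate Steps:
$T = -844$ ($T = -191 - 653 = -844$)
$J{\left(v \right)} = - 5 v$
$u{\left(B \right)} = \frac{637}{48}$ ($u{\left(B \right)} = 9 - \frac{-14 + 424}{\left(-5\right) 26 + 34} = 9 - \frac{410}{-130 + 34} = 9 - \frac{410}{-96} = 9 - 410 \left(- \frac{1}{96}\right) = 9 - - \frac{205}{48} = 9 + \frac{205}{48} = \frac{637}{48}$)
$F = - \frac{5184951}{399545}$ ($F = 3 \frac{-2114160 + 385843}{-295480 + 695025} = 3 \left(- \frac{1728317}{399545}\right) = - \frac{5184951}{399545} \approx -12.977$)
$\sqrt{F + u{\left(T \right)}} = \sqrt{- \frac{5184951}{399545} + \frac{637}{48}} = \sqrt{\frac{5632517}{19178160}} = \frac{\sqrt{6751332014295}}{4794540}$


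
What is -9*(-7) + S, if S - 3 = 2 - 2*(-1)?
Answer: 70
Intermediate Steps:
S = 7 (S = 3 + (2 - 2*(-1)) = 3 + (2 + 2) = 3 + 4 = 7)
-9*(-7) + S = -9*(-7) + 7 = 63 + 7 = 70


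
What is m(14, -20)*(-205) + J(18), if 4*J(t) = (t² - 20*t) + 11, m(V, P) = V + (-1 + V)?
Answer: -22165/4 ≈ -5541.3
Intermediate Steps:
m(V, P) = -1 + 2*V
J(t) = 11/4 - 5*t + t²/4 (J(t) = ((t² - 20*t) + 11)/4 = (11 + t² - 20*t)/4 = 11/4 - 5*t + t²/4)
m(14, -20)*(-205) + J(18) = (-1 + 2*14)*(-205) + (11/4 - 5*18 + (¼)*18²) = (-1 + 28)*(-205) + (11/4 - 90 + (¼)*324) = 27*(-205) + (11/4 - 90 + 81) = -5535 - 25/4 = -22165/4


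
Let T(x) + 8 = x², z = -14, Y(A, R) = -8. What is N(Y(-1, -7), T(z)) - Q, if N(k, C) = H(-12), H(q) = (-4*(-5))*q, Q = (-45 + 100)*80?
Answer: -4640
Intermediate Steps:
Q = 4400 (Q = 55*80 = 4400)
H(q) = 20*q
T(x) = -8 + x²
N(k, C) = -240 (N(k, C) = 20*(-12) = -240)
N(Y(-1, -7), T(z)) - Q = -240 - 1*4400 = -240 - 4400 = -4640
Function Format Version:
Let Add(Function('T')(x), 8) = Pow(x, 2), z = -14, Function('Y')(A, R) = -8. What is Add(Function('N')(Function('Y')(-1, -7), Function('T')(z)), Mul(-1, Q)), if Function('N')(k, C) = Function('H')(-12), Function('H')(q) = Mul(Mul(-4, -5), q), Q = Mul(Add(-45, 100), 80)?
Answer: -4640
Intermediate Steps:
Q = 4400 (Q = Mul(55, 80) = 4400)
Function('H')(q) = Mul(20, q)
Function('T')(x) = Add(-8, Pow(x, 2))
Function('N')(k, C) = -240 (Function('N')(k, C) = Mul(20, -12) = -240)
Add(Function('N')(Function('Y')(-1, -7), Function('T')(z)), Mul(-1, Q)) = Add(-240, Mul(-1, 4400)) = Add(-240, -4400) = -4640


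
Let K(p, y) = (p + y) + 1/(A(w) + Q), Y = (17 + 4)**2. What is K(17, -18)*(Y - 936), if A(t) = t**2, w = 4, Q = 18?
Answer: 16335/34 ≈ 480.44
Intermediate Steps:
Y = 441 (Y = 21**2 = 441)
K(p, y) = 1/34 + p + y (K(p, y) = (p + y) + 1/(4**2 + 18) = (p + y) + 1/(16 + 18) = (p + y) + 1/34 = 1/34 + p + y)
K(17, -18)*(Y - 936) = (1/34 + 17 - 18)*(441 - 936) = -33/34*(-495) = 16335/34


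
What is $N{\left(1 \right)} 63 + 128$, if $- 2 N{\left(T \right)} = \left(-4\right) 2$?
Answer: $380$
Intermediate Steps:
$N{\left(T \right)} = 4$ ($N{\left(T \right)} = - \frac{\left(-4\right) 2}{2} = \left(- \frac{1}{2}\right) \left(-8\right) = 4$)
$N{\left(1 \right)} 63 + 128 = 4 \cdot 63 + 128 = 252 + 128 = 380$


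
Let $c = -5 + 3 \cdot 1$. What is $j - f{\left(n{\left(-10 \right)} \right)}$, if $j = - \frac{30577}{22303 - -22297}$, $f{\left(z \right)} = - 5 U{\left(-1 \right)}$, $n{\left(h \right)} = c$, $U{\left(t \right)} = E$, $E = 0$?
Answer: $- \frac{30577}{44600} \approx -0.68558$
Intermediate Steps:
$U{\left(t \right)} = 0$
$c = -2$ ($c = -5 + 3 = -2$)
$n{\left(h \right)} = -2$
$f{\left(z \right)} = 0$ ($f{\left(z \right)} = \left(-5\right) 0 = 0$)
$j = - \frac{30577}{44600}$ ($j = - \frac{30577}{22303 + 22297} = - \frac{30577}{44600} \approx -0.68558$)
$j - f{\left(n{\left(-10 \right)} \right)} = - \frac{30577}{44600} - 0 = - \frac{30577}{44600} + 0 = - \frac{30577}{44600}$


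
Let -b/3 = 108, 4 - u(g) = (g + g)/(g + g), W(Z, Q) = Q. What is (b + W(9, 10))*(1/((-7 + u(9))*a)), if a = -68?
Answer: -157/136 ≈ -1.1544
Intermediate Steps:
u(g) = 3 (u(g) = 4 - (g + g)/(g + g) = 4 - 2*g/(2*g) = 4 - 2*g*1/(2*g) = 4 - 1*1 = 4 - 1 = 3)
b = -324 (b = -3*108 = -324)
(b + W(9, 10))*(1/((-7 + u(9))*a)) = (-324 + 10)*(1/((-7 + 3)*(-68))) = -314*(-1)/((-4)*68) = -(-157)*(-1)/(2*68) = -314*1/272 = -157/136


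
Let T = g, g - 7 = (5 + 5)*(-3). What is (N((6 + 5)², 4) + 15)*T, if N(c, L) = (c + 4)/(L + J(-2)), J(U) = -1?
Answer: -3910/3 ≈ -1303.3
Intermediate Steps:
g = -23 (g = 7 + (5 + 5)*(-3) = 7 + 10*(-3) = 7 - 30 = -23)
N(c, L) = (4 + c)/(-1 + L) (N(c, L) = (c + 4)/(L - 1) = (4 + c)/(-1 + L))
T = -23
(N((6 + 5)², 4) + 15)*T = ((4 + (6 + 5)²)/(-1 + 4) + 15)*(-23) = ((4 + 11²)/3 + 15)*(-23) = ((4 + 121)/3 + 15)*(-23) = ((⅓)*125 + 15)*(-23) = (125/3 + 15)*(-23) = (170/3)*(-23) = -3910/3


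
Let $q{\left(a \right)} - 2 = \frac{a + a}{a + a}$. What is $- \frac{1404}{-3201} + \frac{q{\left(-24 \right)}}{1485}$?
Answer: $\frac{21157}{48015} \approx 0.44063$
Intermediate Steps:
$q{\left(a \right)} = 3$ ($q{\left(a \right)} = 2 + \frac{a + a}{a + a} = 2 + \frac{2 a}{2 a} = 2 + 2 a \frac{1}{2 a} = 2 + 1 = 3$)
$- \frac{1404}{-3201} + \frac{q{\left(-24 \right)}}{1485} = - \frac{1404}{-3201} + \frac{3}{1485} = \left(-1404\right) \left(- \frac{1}{3201}\right) + 3 \cdot \frac{1}{1485} = \frac{468}{1067} + \frac{1}{495} = \frac{21157}{48015}$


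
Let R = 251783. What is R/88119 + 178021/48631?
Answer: 27931491572/4285315089 ≈ 6.5180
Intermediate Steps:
R/88119 + 178021/48631 = 251783/88119 + 178021/48631 = 27931491572/4285315089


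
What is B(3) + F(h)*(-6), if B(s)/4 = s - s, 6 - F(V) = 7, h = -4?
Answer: 6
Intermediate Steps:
F(V) = -1 (F(V) = 6 - 1*7 = 6 - 7 = -1)
B(s) = 0 (B(s) = 4*(s - s) = 4*0 = 0)
B(3) + F(h)*(-6) = 0 - 1*(-6) = 0 + 6 = 6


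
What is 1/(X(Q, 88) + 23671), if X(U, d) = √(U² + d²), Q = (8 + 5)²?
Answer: 23671/560279936 - √36305/560279936 ≈ 4.1908e-5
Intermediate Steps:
Q = 169 (Q = 13² = 169)
1/(X(Q, 88) + 23671) = 1/(√(169² + 88²) + 23671) = 1/(√(28561 + 7744) + 23671) = 1/(√36305 + 23671) = 1/(23671 + √36305)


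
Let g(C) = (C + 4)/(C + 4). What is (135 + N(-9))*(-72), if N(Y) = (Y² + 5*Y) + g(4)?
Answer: -12384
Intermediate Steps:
g(C) = 1 (g(C) = (4 + C)/(4 + C) = 1)
N(Y) = 1 + Y² + 5*Y (N(Y) = (Y² + 5*Y) + 1 = 1 + Y² + 5*Y)
(135 + N(-9))*(-72) = (135 + (1 + (-9)² + 5*(-9)))*(-72) = (135 + (1 + 81 - 45))*(-72) = (135 + 37)*(-72) = 172*(-72) = -12384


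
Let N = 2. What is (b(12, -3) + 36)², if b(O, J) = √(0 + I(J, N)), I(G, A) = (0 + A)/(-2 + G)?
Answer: (180 + I*√10)²/25 ≈ 1295.6 + 45.537*I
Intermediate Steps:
I(G, A) = A/(-2 + G)
b(O, J) = √2*√(1/(-2 + J)) (b(O, J) = √(0 + 2/(-2 + J)) = √(2/(-2 + J)) = √2*√(1/(-2 + J)))
(b(12, -3) + 36)² = (√2*√(1/(-2 - 3)) + 36)² = (√2*√(1/(-5)) + 36)² = (√2*√(-⅕) + 36)² = (√2*(I*√5/5) + 36)² = (I*√10/5 + 36)² = (36 + I*√10/5)²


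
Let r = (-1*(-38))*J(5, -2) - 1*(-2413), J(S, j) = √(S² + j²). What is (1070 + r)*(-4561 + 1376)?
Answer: -11093355 - 121030*√29 ≈ -1.1745e+7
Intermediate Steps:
r = 2413 + 38*√29 (r = (-1*(-38))*√(5² + (-2)²) - 1*(-2413) = 38*√(25 + 4) + 2413 = 38*√29 + 2413 = 2413 + 38*√29 ≈ 2617.6)
(1070 + r)*(-4561 + 1376) = (1070 + (2413 + 38*√29))*(-4561 + 1376) = (3483 + 38*√29)*(-3185) = -11093355 - 121030*√29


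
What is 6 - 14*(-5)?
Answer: 76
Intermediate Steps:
6 - 14*(-5) = 6 + 70 = 76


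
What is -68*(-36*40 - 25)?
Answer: 99620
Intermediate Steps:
-68*(-36*40 - 25) = -68*(-1440 - 25) = -68*(-1465) = 99620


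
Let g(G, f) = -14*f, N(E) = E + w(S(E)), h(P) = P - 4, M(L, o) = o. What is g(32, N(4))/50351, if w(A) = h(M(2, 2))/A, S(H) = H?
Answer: -7/7193 ≈ -0.00097317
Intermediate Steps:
h(P) = -4 + P
w(A) = -2/A (w(A) = (-4 + 2)/A = -2/A)
N(E) = E - 2/E
g(32, N(4))/50351 = -14*(4 - 2/4)/50351 = -14*(4 - 2*¼)*(1/50351) = -14*(4 - ½)*(1/50351) = -14*7/2*(1/50351) = -49*1/50351 = -7/7193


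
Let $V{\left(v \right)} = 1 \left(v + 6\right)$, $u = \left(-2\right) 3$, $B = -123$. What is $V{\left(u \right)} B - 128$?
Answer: $-128$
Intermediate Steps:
$u = -6$
$V{\left(v \right)} = 6 + v$ ($V{\left(v \right)} = 1 \left(6 + v\right) = 6 + v$)
$V{\left(u \right)} B - 128 = \left(6 - 6\right) \left(-123\right) - 128 = 0 \left(-123\right) - 128 = 0 - 128 = -128$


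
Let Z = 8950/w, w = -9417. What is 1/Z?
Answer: -9417/8950 ≈ -1.0522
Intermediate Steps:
Z = -8950/9417 (Z = 8950/(-9417) = 8950*(-1/9417) = -8950/9417 ≈ -0.95041)
1/Z = 1/(-8950/9417) = -9417/8950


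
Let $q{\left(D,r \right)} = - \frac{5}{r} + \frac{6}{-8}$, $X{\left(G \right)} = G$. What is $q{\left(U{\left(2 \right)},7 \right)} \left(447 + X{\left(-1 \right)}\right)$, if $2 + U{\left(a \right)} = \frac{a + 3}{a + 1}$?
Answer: $- \frac{9143}{14} \approx -653.07$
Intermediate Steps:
$U{\left(a \right)} = -2 + \frac{3 + a}{1 + a}$ ($U{\left(a \right)} = -2 + \frac{a + 3}{a + 1} = -2 + \frac{3 + a}{1 + a}$)
$q{\left(D,r \right)} = - \frac{3}{4} - \frac{5}{r}$ ($q{\left(D,r \right)} = - \frac{5}{r} + 6 \left(- \frac{1}{8}\right) = - \frac{5}{r} - \frac{3}{4} = - \frac{3}{4} - \frac{5}{r}$)
$q{\left(U{\left(2 \right)},7 \right)} \left(447 + X{\left(-1 \right)}\right) = \left(- \frac{3}{4} - \frac{5}{7}\right) \left(447 - 1\right) = \left(- \frac{3}{4} - \frac{5}{7}\right) 446 = \left(- \frac{41}{28}\right) 446 = - \frac{9143}{14}$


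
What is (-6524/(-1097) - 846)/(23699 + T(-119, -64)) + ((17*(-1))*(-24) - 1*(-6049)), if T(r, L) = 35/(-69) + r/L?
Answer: 741342491541587/114812848235 ≈ 6457.0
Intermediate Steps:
T(r, L) = -35/69 + r/L (T(r, L) = 35*(-1/69) + r/L = -35/69 + r/L)
(-6524/(-1097) - 846)/(23699 + T(-119, -64)) + ((17*(-1))*(-24) - 1*(-6049)) = (-6524/(-1097) - 846)/(23699 + (-35/69 - 119/(-64))) + ((17*(-1))*(-24) - 1*(-6049)) = (-6524*(-1/1097) - 846)/(23699 + (-35/69 - 119*(-1/64))) + (-17*(-24) + 6049) = (6524/1097 - 846)/(23699 + (-35/69 + 119/64)) + (408 + 6049) = -921538/(1097*(23699 + 5971/4416)) + 6457 = -921538/(1097*104660755/4416) + 6457 = -921538/1097*4416/104660755 + 6457 = -4069511808/114812848235 + 6457 = 741342491541587/114812848235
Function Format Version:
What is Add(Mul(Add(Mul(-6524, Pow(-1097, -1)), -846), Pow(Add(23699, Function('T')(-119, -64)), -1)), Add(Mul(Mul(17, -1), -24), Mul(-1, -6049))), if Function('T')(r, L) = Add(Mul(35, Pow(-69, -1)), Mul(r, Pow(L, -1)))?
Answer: Rational(741342491541587, 114812848235) ≈ 6457.0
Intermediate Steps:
Function('T')(r, L) = Add(Rational(-35, 69), Mul(r, Pow(L, -1))) (Function('T')(r, L) = Add(Mul(35, Rational(-1, 69)), Mul(r, Pow(L, -1))) = Add(Rational(-35, 69), Mul(r, Pow(L, -1))))
Add(Mul(Add(Mul(-6524, Pow(-1097, -1)), -846), Pow(Add(23699, Function('T')(-119, -64)), -1)), Add(Mul(Mul(17, -1), -24), Mul(-1, -6049))) = Add(Mul(Add(Mul(-6524, Pow(-1097, -1)), -846), Pow(Add(23699, Add(Rational(-35, 69), Mul(-119, Pow(-64, -1)))), -1)), Add(Mul(Mul(17, -1), -24), Mul(-1, -6049))) = Add(Mul(Add(Mul(-6524, Rational(-1, 1097)), -846), Pow(Add(23699, Add(Rational(-35, 69), Mul(-119, Rational(-1, 64)))), -1)), Add(Mul(-17, -24), 6049)) = Add(Mul(Add(Rational(6524, 1097), -846), Pow(Add(23699, Add(Rational(-35, 69), Rational(119, 64))), -1)), Add(408, 6049)) = Add(Mul(Rational(-921538, 1097), Pow(Add(23699, Rational(5971, 4416)), -1)), 6457) = Add(Mul(Rational(-921538, 1097), Pow(Rational(104660755, 4416), -1)), 6457) = Add(Mul(Rational(-921538, 1097), Rational(4416, 104660755)), 6457) = Add(Rational(-4069511808, 114812848235), 6457) = Rational(741342491541587, 114812848235)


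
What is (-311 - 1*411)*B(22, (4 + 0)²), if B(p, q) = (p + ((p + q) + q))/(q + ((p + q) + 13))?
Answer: -54872/67 ≈ -818.99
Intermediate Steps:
B(p, q) = (2*p + 2*q)/(13 + p + 2*q) (B(p, q) = (p + (p + 2*q))/(q + (13 + p + q)) = (2*p + 2*q)/(13 + p + 2*q))
(-311 - 1*411)*B(22, (4 + 0)²) = (-311 - 1*411)*(2*(22 + (4 + 0)²)/(13 + 22 + 2*(4 + 0)²)) = (-311 - 411)*(2*(22 + 4²)/(13 + 22 + 2*4²)) = -1444*(22 + 16)/(13 + 22 + 2*16) = -1444*38/(13 + 22 + 32) = -1444*38/67 = -722*76/67 = -54872/67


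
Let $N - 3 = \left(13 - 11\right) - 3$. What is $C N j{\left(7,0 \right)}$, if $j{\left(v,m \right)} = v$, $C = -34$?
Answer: $-476$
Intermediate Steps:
$N = 2$ ($N = 3 + \left(\left(13 - 11\right) - 3\right) = 3 + \left(2 - 3\right) = 3 - 1 = 2$)
$C N j{\left(7,0 \right)} = \left(-34\right) 2 \cdot 7 = \left(-68\right) 7 = -476$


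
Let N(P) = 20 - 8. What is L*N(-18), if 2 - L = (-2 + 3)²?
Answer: 12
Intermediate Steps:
N(P) = 12
L = 1 (L = 2 - (-2 + 3)² = 2 - 1*1² = 2 - 1*1 = 2 - 1 = 1)
L*N(-18) = 1*12 = 12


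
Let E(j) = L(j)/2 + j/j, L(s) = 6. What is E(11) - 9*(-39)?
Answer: 355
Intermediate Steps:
E(j) = 4 (E(j) = 6/2 + j/j = 6*(1/2) + 1 = 3 + 1 = 4)
E(11) - 9*(-39) = 4 - 9*(-39) = 4 + 351 = 355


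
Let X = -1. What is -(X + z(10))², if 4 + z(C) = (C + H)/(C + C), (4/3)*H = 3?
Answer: -123201/6400 ≈ -19.250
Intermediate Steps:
H = 9/4 (H = (¾)*3 = 9/4 ≈ 2.2500)
z(C) = -4 + (9/4 + C)/(2*C) (z(C) = -4 + (C + 9/4)/(C + C) = -4 + (9/4 + C)/((2*C)) = -4 + (9/4 + C)*(1/(2*C)) = -4 + (9/4 + C)/(2*C))
-(X + z(10))² = -(-1 + (⅛)*(9 - 28*10)/10)² = -(-1 + (⅛)*(⅒)*(9 - 280))² = -(-1 + (⅛)*(⅒)*(-271))² = -(-1 - 271/80)² = -(-351/80)² = -1*123201/6400 = -123201/6400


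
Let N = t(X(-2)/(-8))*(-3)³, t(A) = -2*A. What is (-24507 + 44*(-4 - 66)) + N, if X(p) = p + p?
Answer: -27560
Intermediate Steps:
X(p) = 2*p
N = 27 (N = -2*2*(-2)/(-8)*(-3)³ = -(-8)*(-1)/8*(-27) = -2*½*(-27) = -1*(-27) = 27)
(-24507 + 44*(-4 - 66)) + N = (-24507 + 44*(-4 - 66)) + 27 = (-24507 + 44*(-70)) + 27 = (-24507 - 3080) + 27 = -27587 + 27 = -27560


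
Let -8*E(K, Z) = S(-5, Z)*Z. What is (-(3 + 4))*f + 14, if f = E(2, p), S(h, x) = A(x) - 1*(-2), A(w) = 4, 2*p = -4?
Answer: 7/2 ≈ 3.5000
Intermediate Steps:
p = -2 (p = (1/2)*(-4) = -2)
S(h, x) = 6 (S(h, x) = 4 - 1*(-2) = 4 + 2 = 6)
E(K, Z) = -3*Z/4
f = 3/2 (f = -3/4*(-2) = 3/2 ≈ 1.5000)
(-(3 + 4))*f + 14 = -(3 + 4)*(3/2) + 14 = -1*7*(3/2) + 14 = -7*3/2 + 14 = -21/2 + 14 = 7/2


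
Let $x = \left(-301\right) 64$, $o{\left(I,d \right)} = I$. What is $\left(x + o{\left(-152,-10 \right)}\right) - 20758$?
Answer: $-40174$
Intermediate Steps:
$x = -19264$
$\left(x + o{\left(-152,-10 \right)}\right) - 20758 = \left(-19264 - 152\right) - 20758 = -19416 - 20758 = -40174$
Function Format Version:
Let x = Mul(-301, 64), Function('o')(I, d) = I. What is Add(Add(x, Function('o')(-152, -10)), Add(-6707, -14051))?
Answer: -40174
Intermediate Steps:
x = -19264
Add(Add(x, Function('o')(-152, -10)), Add(-6707, -14051)) = Add(Add(-19264, -152), Add(-6707, -14051)) = Add(-19416, -20758) = -40174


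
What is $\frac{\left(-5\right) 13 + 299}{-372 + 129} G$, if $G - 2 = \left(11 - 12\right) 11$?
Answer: $\frac{26}{3} \approx 8.6667$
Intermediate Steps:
$G = -9$ ($G = 2 + \left(11 - 12\right) 11 = 2 - 11 = -9$)
$\frac{\left(-5\right) 13 + 299}{-372 + 129} G = \frac{\left(-5\right) 13 + 299}{-372 + 129} \left(-9\right) = \frac{-65 + 299}{-243} \left(-9\right) = 234 \left(- \frac{1}{243}\right) \left(-9\right) = \left(- \frac{26}{27}\right) \left(-9\right) = \frac{26}{3}$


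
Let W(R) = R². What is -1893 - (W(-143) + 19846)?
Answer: -42188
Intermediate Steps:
-1893 - (W(-143) + 19846) = -1893 - ((-143)² + 19846) = -1893 - (20449 + 19846) = -1893 - 1*40295 = -1893 - 40295 = -42188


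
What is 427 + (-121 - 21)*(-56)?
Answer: 8379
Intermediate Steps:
427 + (-121 - 21)*(-56) = 427 - 142*(-56) = 427 + 7952 = 8379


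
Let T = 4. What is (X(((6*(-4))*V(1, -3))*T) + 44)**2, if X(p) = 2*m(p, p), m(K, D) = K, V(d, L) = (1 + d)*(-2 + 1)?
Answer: 183184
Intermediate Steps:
V(d, L) = -1 - d (V(d, L) = (1 + d)*(-1) = -1 - d)
X(p) = 2*p
(X(((6*(-4))*V(1, -3))*T) + 44)**2 = (2*(((6*(-4))*(-1 - 1*1))*4) + 44)**2 = (2*(-24*(-1 - 1)*4) + 44)**2 = (2*(-24*(-2)*4) + 44)**2 = (2*(48*4) + 44)**2 = (2*192 + 44)**2 = (384 + 44)**2 = 428**2 = 183184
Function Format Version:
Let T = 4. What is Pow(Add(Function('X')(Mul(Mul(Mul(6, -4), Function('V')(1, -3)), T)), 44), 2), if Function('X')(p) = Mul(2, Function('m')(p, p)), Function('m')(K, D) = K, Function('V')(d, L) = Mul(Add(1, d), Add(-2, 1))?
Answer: 183184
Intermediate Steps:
Function('V')(d, L) = Add(-1, Mul(-1, d)) (Function('V')(d, L) = Mul(Add(1, d), -1) = Add(-1, Mul(-1, d)))
Function('X')(p) = Mul(2, p)
Pow(Add(Function('X')(Mul(Mul(Mul(6, -4), Function('V')(1, -3)), T)), 44), 2) = Pow(Add(Mul(2, Mul(Mul(Mul(6, -4), Add(-1, Mul(-1, 1))), 4)), 44), 2) = Pow(Add(Mul(2, Mul(Mul(-24, Add(-1, -1)), 4)), 44), 2) = Pow(Add(Mul(2, Mul(Mul(-24, -2), 4)), 44), 2) = Pow(Add(Mul(2, Mul(48, 4)), 44), 2) = Pow(Add(Mul(2, 192), 44), 2) = Pow(Add(384, 44), 2) = Pow(428, 2) = 183184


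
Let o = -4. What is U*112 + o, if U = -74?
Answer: -8292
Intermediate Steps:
U*112 + o = -74*112 - 4 = -8288 - 4 = -8292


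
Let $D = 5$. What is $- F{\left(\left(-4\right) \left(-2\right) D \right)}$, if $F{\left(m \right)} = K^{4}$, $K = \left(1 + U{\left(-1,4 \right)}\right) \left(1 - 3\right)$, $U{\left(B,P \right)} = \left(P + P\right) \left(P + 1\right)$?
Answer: $-45212176$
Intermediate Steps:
$U{\left(B,P \right)} = 2 P \left(1 + P\right)$
$K = -82$ ($K = \left(1 + 2 \cdot 4 \left(1 + 4\right)\right) \left(1 - 3\right) = \left(1 + 2 \cdot 4 \cdot 5\right) \left(-2\right) = \left(1 + 40\right) \left(-2\right) = 41 \left(-2\right) = -82$)
$F{\left(m \right)} = 45212176$ ($F{\left(m \right)} = \left(-82\right)^{4} = 45212176$)
$- F{\left(\left(-4\right) \left(-2\right) D \right)} = \left(-1\right) 45212176 = -45212176$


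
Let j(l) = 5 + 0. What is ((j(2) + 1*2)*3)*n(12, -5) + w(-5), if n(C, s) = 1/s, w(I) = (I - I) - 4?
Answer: -41/5 ≈ -8.2000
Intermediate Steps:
w(I) = -4 (w(I) = 0 - 4 = -4)
j(l) = 5
((j(2) + 1*2)*3)*n(12, -5) + w(-5) = ((5 + 1*2)*3)/(-5) - 4 = ((5 + 2)*3)*(-⅕) - 4 = (7*3)*(-⅕) - 4 = 21*(-⅕) - 4 = -21/5 - 4 = -41/5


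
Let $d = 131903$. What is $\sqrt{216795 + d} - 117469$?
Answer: $-117469 + \sqrt{348698} \approx -1.1688 \cdot 10^{5}$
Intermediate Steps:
$\sqrt{216795 + d} - 117469 = \sqrt{216795 + 131903} - 117469 = \sqrt{348698} - 117469 = -117469 + \sqrt{348698}$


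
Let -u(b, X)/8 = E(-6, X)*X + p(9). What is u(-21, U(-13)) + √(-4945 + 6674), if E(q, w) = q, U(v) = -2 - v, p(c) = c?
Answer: 456 + √1729 ≈ 497.58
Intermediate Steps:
u(b, X) = -72 + 48*X (u(b, X) = -8*(-6*X + 9) = -8*(9 - 6*X) = -72 + 48*X)
u(-21, U(-13)) + √(-4945 + 6674) = (-72 + 48*(-2 - 1*(-13))) + √(-4945 + 6674) = (-72 + 48*(-2 + 13)) + √1729 = (-72 + 48*11) + √1729 = (-72 + 528) + √1729 = 456 + √1729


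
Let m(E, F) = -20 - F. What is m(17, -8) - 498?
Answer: -510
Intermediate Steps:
m(17, -8) - 498 = (-20 - 1*(-8)) - 498 = (-20 + 8) - 498 = -12 - 498 = -510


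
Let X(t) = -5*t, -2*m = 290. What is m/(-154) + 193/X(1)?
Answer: -28997/770 ≈ -37.658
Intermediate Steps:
m = -145 (m = -1/2*290 = -145)
m/(-154) + 193/X(1) = -145/(-154) + 193/((-5*1)) = -145*(-1/154) + 193/(-5) = 145/154 + 193*(-1/5) = 145/154 - 193/5 = -28997/770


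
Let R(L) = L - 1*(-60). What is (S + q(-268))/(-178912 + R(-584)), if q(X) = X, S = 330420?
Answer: -82538/44859 ≈ -1.8399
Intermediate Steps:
R(L) = 60 + L (R(L) = L + 60 = 60 + L)
(S + q(-268))/(-178912 + R(-584)) = (330420 - 268)/(-178912 + (60 - 584)) = 330152/(-178912 - 524) = 330152/(-179436) = 330152*(-1/179436) = -82538/44859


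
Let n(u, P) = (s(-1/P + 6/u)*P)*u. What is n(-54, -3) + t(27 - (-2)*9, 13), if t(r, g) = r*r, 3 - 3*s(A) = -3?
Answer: 2349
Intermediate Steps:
s(A) = 2 (s(A) = 1 - ⅓*(-3) = 1 + 1 = 2)
n(u, P) = 2*P*u (n(u, P) = (2*P)*u = 2*P*u)
t(r, g) = r²
n(-54, -3) + t(27 - (-2)*9, 13) = 2*(-3)*(-54) + (27 - (-2)*9)² = 324 + (27 - 1*(-18))² = 324 + (27 + 18)² = 324 + 45² = 324 + 2025 = 2349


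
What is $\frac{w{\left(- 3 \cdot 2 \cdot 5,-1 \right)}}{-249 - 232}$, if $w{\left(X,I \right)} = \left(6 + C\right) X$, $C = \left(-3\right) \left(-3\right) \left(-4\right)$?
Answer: $- \frac{900}{481} \approx -1.8711$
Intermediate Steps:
$C = -36$ ($C = 9 \left(-4\right) = -36$)
$w{\left(X,I \right)} = - 30 X$ ($w{\left(X,I \right)} = \left(6 - 36\right) X = - 30 X$)
$\frac{w{\left(- 3 \cdot 2 \cdot 5,-1 \right)}}{-249 - 232} = \frac{\left(-30\right) \left(- 3 \cdot 2 \cdot 5\right)}{-249 - 232} = \frac{\left(-30\right) \left(\left(-3\right) 10\right)}{-481} = \left(-30\right) \left(-30\right) \left(- \frac{1}{481}\right) = 900 \left(- \frac{1}{481}\right) = - \frac{900}{481}$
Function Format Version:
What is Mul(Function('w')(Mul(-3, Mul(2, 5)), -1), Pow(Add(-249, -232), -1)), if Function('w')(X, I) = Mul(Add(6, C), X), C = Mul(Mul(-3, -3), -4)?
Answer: Rational(-900, 481) ≈ -1.8711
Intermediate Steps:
C = -36 (C = Mul(9, -4) = -36)
Function('w')(X, I) = Mul(-30, X) (Function('w')(X, I) = Mul(Add(6, -36), X) = Mul(-30, X))
Mul(Function('w')(Mul(-3, Mul(2, 5)), -1), Pow(Add(-249, -232), -1)) = Mul(Mul(-30, Mul(-3, Mul(2, 5))), Pow(Add(-249, -232), -1)) = Mul(Mul(-30, Mul(-3, 10)), Pow(-481, -1)) = Mul(Mul(-30, -30), Rational(-1, 481)) = Mul(900, Rational(-1, 481)) = Rational(-900, 481)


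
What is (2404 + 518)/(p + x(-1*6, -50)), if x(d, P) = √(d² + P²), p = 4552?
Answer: 554206/863257 - 487*√634/1726514 ≈ 0.63489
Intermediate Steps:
x(d, P) = √(P² + d²)
(2404 + 518)/(p + x(-1*6, -50)) = (2404 + 518)/(4552 + √((-50)² + (-1*6)²)) = 2922/(4552 + √(2500 + (-6)²)) = 2922/(4552 + √(2500 + 36)) = 2922/(4552 + √2536) = 2922/(4552 + 2*√634)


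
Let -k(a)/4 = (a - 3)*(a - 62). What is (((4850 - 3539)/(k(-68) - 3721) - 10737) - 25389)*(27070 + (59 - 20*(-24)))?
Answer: -30919512363/31 ≈ -9.9740e+8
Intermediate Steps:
k(a) = -4*(-62 + a)*(-3 + a) (k(a) = -4*(a - 3)*(a - 62) = -4*(-3 + a)*(-62 + a) = -4*(-62 + a)*(-3 + a))
(((4850 - 3539)/(k(-68) - 3721) - 10737) - 25389)*(27070 + (59 - 20*(-24))) = (((4850 - 3539)/((-744 - 4*(-68)² + 260*(-68)) - 3721) - 10737) - 25389)*(27070 + (59 - 20*(-24))) = ((1311/((-744 - 4*4624 - 17680) - 3721) - 10737) - 25389)*(27070 + (59 + 480)) = ((1311/((-744 - 18496 - 17680) - 3721) - 10737) - 25389)*(27070 + 539) = ((1311/(-36920 - 3721) - 10737) - 25389)*27609 = ((1311/(-40641) - 10737) - 25389)*27609 = ((1311*(-1/40641) - 10737) - 25389)*27609 = ((-1/31 - 10737) - 25389)*27609 = (-332848/31 - 25389)*27609 = -1119907/31*27609 = -30919512363/31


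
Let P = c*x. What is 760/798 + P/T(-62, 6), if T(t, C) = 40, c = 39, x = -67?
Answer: -54073/840 ≈ -64.373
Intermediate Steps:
P = -2613 (P = 39*(-67) = -2613)
760/798 + P/T(-62, 6) = 760/798 - 2613/40 = 760*(1/798) - 2613*1/40 = 20/21 - 2613/40 = -54073/840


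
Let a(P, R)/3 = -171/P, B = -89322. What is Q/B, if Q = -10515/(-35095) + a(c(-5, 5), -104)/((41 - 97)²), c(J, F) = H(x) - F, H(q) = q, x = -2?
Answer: -16588601/4587610314112 ≈ -3.6160e-6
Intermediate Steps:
c(J, F) = -2 - F
a(P, R) = -513/P (a(P, R) = 3*(-171/P) = -513/P)
Q = 49765803/154081088 (Q = -10515/(-35095) + (-513/(-2 - 1*5))/((41 - 97)²) = -10515*(-1/35095) + (-513/(-2 - 5))/((-56)²) = 2103/7019 - 513/(-7)/3136 = 2103/7019 - 513*(-⅐)*(1/3136) = 2103/7019 + (513/7)*(1/3136) = 2103/7019 + 513/21952 = 49765803/154081088 ≈ 0.32298)
Q/B = (49765803/154081088)/(-89322) = (49765803/154081088)*(-1/89322) = -16588601/4587610314112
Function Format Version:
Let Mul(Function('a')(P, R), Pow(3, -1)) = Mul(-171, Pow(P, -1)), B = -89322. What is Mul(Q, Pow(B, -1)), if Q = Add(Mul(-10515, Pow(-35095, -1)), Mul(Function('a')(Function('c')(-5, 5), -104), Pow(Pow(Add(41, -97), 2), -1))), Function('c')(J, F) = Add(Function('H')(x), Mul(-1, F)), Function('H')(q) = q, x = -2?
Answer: Rational(-16588601, 4587610314112) ≈ -3.6160e-6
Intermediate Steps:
Function('c')(J, F) = Add(-2, Mul(-1, F))
Function('a')(P, R) = Mul(-513, Pow(P, -1)) (Function('a')(P, R) = Mul(3, Mul(-171, Pow(P, -1))) = Mul(-513, Pow(P, -1)))
Q = Rational(49765803, 154081088) (Q = Add(Mul(-10515, Pow(-35095, -1)), Mul(Mul(-513, Pow(Add(-2, Mul(-1, 5)), -1)), Pow(Pow(Add(41, -97), 2), -1))) = Add(Mul(-10515, Rational(-1, 35095)), Mul(Mul(-513, Pow(Add(-2, -5), -1)), Pow(Pow(-56, 2), -1))) = Add(Rational(2103, 7019), Mul(Mul(-513, Pow(-7, -1)), Pow(3136, -1))) = Add(Rational(2103, 7019), Mul(Mul(-513, Rational(-1, 7)), Rational(1, 3136))) = Add(Rational(2103, 7019), Mul(Rational(513, 7), Rational(1, 3136))) = Add(Rational(2103, 7019), Rational(513, 21952)) = Rational(49765803, 154081088) ≈ 0.32298)
Mul(Q, Pow(B, -1)) = Mul(Rational(49765803, 154081088), Pow(-89322, -1)) = Mul(Rational(49765803, 154081088), Rational(-1, 89322)) = Rational(-16588601, 4587610314112)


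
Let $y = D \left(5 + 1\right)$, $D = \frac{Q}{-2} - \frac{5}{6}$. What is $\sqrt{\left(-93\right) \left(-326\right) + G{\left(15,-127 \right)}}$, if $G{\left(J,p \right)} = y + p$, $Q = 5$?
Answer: $\sqrt{30171} \approx 173.7$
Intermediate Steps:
$D = - \frac{10}{3}$ ($D = \frac{5}{-2} - \frac{5}{6} = 5 \left(- \frac{1}{2}\right) - \frac{5}{6} = - \frac{5}{2} - \frac{5}{6} = - \frac{10}{3} \approx -3.3333$)
$y = -20$ ($y = - \frac{10 \left(5 + 1\right)}{3} = \left(- \frac{10}{3}\right) 6 = -20$)
$G{\left(J,p \right)} = -20 + p$
$\sqrt{\left(-93\right) \left(-326\right) + G{\left(15,-127 \right)}} = \sqrt{\left(-93\right) \left(-326\right) - 147} = \sqrt{30318 - 147} = \sqrt{30171}$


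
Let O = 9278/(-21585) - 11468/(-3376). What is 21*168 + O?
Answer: 64326240283/18217740 ≈ 3531.0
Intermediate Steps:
O = 54053563/18217740 (O = 9278*(-1/21585) - 11468*(-1/3376) = -9278/21585 + 2867/844 = 54053563/18217740 ≈ 2.9671)
21*168 + O = 21*168 + 54053563/18217740 = 3528 + 54053563/18217740 = 64326240283/18217740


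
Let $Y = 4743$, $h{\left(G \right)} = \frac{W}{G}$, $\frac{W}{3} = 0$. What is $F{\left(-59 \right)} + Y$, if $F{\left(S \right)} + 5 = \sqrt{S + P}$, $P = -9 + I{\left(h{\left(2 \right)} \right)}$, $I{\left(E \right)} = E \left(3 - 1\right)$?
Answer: $4738 + 2 i \sqrt{17} \approx 4738.0 + 8.2462 i$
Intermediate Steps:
$W = 0$ ($W = 3 \cdot 0 = 0$)
$h{\left(G \right)} = 0$ ($h{\left(G \right)} = \frac{0}{G} = 0$)
$I{\left(E \right)} = 2 E$ ($I{\left(E \right)} = E 2 = 2 E$)
$P = -9$ ($P = -9 + 2 \cdot 0 = -9 + 0 = -9$)
$F{\left(S \right)} = -5 + \sqrt{-9 + S}$ ($F{\left(S \right)} = -5 + \sqrt{S - 9} = -5 + \sqrt{-9 + S}$)
$F{\left(-59 \right)} + Y = \left(-5 + \sqrt{-9 - 59}\right) + 4743 = \left(-5 + \sqrt{-68}\right) + 4743 = \left(-5 + 2 i \sqrt{17}\right) + 4743 = 4738 + 2 i \sqrt{17}$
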